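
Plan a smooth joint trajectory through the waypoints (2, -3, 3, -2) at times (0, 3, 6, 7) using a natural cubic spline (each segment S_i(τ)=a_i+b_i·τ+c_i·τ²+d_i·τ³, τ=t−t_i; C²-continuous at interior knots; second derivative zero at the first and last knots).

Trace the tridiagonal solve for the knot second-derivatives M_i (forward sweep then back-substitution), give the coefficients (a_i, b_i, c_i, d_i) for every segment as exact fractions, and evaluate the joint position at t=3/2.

Δ: Δ0=-5/3, Δ1=2, Δ2=-5
row 1: diag=12, rhs=22; c'=1/4, d'=11/6
row 2: denom=8−3·1/4=29/4; d'=(-42−3·11/6)/(29/4)=-190/29
back: M2=-190/29
back: M1=11/6−1/4·-190/29=302/87
M: M0=0, M1=302/87, M2=-190/29, M3=0
seg 0: a=2, c=M0/2=0, d=(M1−M0)/(6·3)=151/783, b=Δ0−h0·(2M0+M1)/6=-296/87
seg 1: a=-3, c=M1/2=151/87, d=(M2−M1)/(6·3)=-436/783, b=Δ1−h1·(2M1+M2)/6=157/87
seg 2: a=3, c=M2/2=-95/29, d=(M3−M2)/(6·1)=95/87, b=Δ2−h2·(2M2+M3)/6=-245/87
t_q=3/2 → seg 0, τ=3/2; S=2+-296/87·τ+0·τ²+151/783·τ³=-569/232

  seg 0: a=2 b=-296/87 c=0 d=151/783
  seg 1: a=-3 b=157/87 c=151/87 d=-436/783
  seg 2: a=3 b=-245/87 c=-95/29 d=95/87
S(3/2) = -569/232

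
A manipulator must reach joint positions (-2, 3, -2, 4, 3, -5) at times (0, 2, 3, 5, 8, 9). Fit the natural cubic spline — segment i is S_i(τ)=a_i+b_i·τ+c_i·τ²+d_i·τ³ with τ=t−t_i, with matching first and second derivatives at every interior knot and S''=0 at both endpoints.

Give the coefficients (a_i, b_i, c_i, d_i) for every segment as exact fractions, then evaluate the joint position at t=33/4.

  seg 0: a=-2 b=76759/13758 c=0 d=-10591/13758
  seg 1: a=3 b=-50333/13758 c=-10591/2293 d=45089/13758
  seg 2: a=-2 b=-21079/6879 c=23907/4586 d=-30005/27516
  seg 3: a=4 b=32348/6879 c=-3049/2293 d=-800/6879
  seg 4: a=3 b=-44134/6879 c=-5449/2293 d=5449/6879
S(33/4) = 184895/146752

Δ: Δ0=5/2, Δ1=-5, Δ2=3, Δ3=-1/3, Δ4=-8
row 1: diag=6, rhs=-45; c'=1/6, d'=-15/2
row 2: denom=6−1·1/6=35/6; d'=(48−1·-15/2)/(35/6)=333/35
row 3: denom=10−2·12/35=326/35; d'=(-20−2·333/35)/(326/35)=-683/163
row 4: denom=8−3·105/326=2293/326; d'=(-46−3·-683/163)/(2293/326)=-10898/2293
back: M4=-10898/2293
back: M3=-683/163−105/326·-10898/2293=-6098/2293
back: M2=333/35−12/35·-6098/2293=23907/2293
back: M1=-15/2−1/6·23907/2293=-21182/2293
M: M0=0, M1=-21182/2293, M2=23907/2293, M3=-6098/2293, M4=-10898/2293, M5=0
seg 0: a=-2, c=M0/2=0, d=(M1−M0)/(6·2)=-10591/13758, b=Δ0−h0·(2M0+M1)/6=76759/13758
seg 1: a=3, c=M1/2=-10591/2293, d=(M2−M1)/(6·1)=45089/13758, b=Δ1−h1·(2M1+M2)/6=-50333/13758
seg 2: a=-2, c=M2/2=23907/4586, d=(M3−M2)/(6·2)=-30005/27516, b=Δ2−h2·(2M2+M3)/6=-21079/6879
seg 3: a=4, c=M3/2=-3049/2293, d=(M4−M3)/(6·3)=-800/6879, b=Δ3−h3·(2M3+M4)/6=32348/6879
seg 4: a=3, c=M4/2=-5449/2293, d=(M5−M4)/(6·1)=5449/6879, b=Δ4−h4·(2M4+M5)/6=-44134/6879
t_q=33/4 → seg 4, τ=1/4; S=3+-44134/6879·τ+-5449/2293·τ²+5449/6879·τ³=184895/146752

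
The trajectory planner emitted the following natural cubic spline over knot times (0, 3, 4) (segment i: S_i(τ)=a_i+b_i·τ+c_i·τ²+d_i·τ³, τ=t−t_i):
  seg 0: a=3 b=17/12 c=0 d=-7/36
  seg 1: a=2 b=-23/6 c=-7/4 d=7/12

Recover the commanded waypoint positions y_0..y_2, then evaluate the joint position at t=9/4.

y_0 = S_0(0) = a_0 = 3
y_1 = S_1(0) = a_1 = 2
y_2 = S_1(1) = -3
t_q=9/4 is in segment 0 (τ=9/4); S_0(τ)=1017/256

y_0=3 y_1=2 y_2=-3
S(9/4) = 1017/256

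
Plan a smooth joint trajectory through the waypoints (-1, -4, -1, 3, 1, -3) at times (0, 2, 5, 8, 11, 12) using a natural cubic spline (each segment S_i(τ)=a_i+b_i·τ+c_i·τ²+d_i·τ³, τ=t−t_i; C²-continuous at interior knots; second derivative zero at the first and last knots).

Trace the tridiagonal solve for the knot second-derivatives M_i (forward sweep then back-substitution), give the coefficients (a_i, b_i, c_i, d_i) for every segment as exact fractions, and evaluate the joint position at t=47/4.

Δ: Δ0=-3/2, Δ1=1, Δ2=4/3, Δ3=-2/3, Δ4=-4
row 1: diag=10, rhs=15; c'=3/10, d'=3/2
row 2: denom=12−3·3/10=111/10; d'=(2−3·3/2)/(111/10)=-25/111
row 3: denom=12−3·10/37=414/37; d'=(-12−3·-25/111)/(414/37)=-419/414
row 4: denom=8−3·37/138=331/46; d'=(-20−3·-419/414)/(331/46)=-2341/993
back: M4=-2341/993
back: M3=-419/414−37/138·-2341/993=-1132/2979
back: M2=-25/111−10/37·-1132/2979=-365/2979
back: M1=3/2−3/10·-365/2979=1526/993
M: M0=0, M1=1526/993, M2=-365/2979, M3=-1132/2979, M4=-2341/993, M5=0
seg 0: a=-1, c=M0/2=0, d=(M1−M0)/(6·2)=763/5958, b=Δ0−h0·(2M0+M1)/6=-11989/5958
seg 1: a=-4, c=M1/2=763/993, d=(M2−M1)/(6·3)=-4943/53622, b=Δ1−h1·(2M1+M2)/6=-2833/5958
seg 2: a=-1, c=M2/2=-365/5958, d=(M3−M2)/(6·3)=-767/53622, b=Δ2−h2·(2M2+M3)/6=4903/2979
seg 3: a=3, c=M3/2=-566/2979, d=(M4−M3)/(6·3)=-5891/53622, b=Δ3−h3·(2M3+M4)/6=5315/5958
seg 4: a=1, c=M4/2=-2341/1986, d=(M5−M4)/(6·1)=2341/5958, b=Δ4−h4·(2M4+M5)/6=-9575/2979
t_q=47/4 → seg 4, τ=3/4; S=1+-9575/2979·τ+-2341/1986·τ²+2341/5958·τ³=-242503/127104

  seg 0: a=-1 b=-11989/5958 c=0 d=763/5958
  seg 1: a=-4 b=-2833/5958 c=763/993 d=-4943/53622
  seg 2: a=-1 b=4903/2979 c=-365/5958 d=-767/53622
  seg 3: a=3 b=5315/5958 c=-566/2979 d=-5891/53622
  seg 4: a=1 b=-9575/2979 c=-2341/1986 d=2341/5958
S(47/4) = -242503/127104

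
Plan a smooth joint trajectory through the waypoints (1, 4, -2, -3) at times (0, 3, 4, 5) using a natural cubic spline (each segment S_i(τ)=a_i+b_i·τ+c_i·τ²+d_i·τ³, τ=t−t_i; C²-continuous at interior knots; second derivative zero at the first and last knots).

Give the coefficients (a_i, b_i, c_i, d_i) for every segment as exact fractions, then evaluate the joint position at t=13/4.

Δ: Δ0=1, Δ1=-6, Δ2=-1
row 1: diag=8, rhs=-42; c'=1/8, d'=-21/4
row 2: denom=4−1·1/8=31/8; d'=(30−1·-21/4)/(31/8)=282/31
back: M2=282/31
back: M1=-21/4−1/8·282/31=-198/31
M: M0=0, M1=-198/31, M2=282/31, M3=0
seg 0: a=1, c=M0/2=0, d=(M1−M0)/(6·3)=-11/31, b=Δ0−h0·(2M0+M1)/6=130/31
seg 1: a=4, c=M1/2=-99/31, d=(M2−M1)/(6·1)=80/31, b=Δ1−h1·(2M1+M2)/6=-167/31
seg 2: a=-2, c=M2/2=141/31, d=(M3−M2)/(6·1)=-47/31, b=Δ2−h2·(2M2+M3)/6=-125/31
t_q=13/4 → seg 1, τ=1/4; S=4+-167/31·τ+-99/31·τ²+80/31·τ³=1237/496

  seg 0: a=1 b=130/31 c=0 d=-11/31
  seg 1: a=4 b=-167/31 c=-99/31 d=80/31
  seg 2: a=-2 b=-125/31 c=141/31 d=-47/31
S(13/4) = 1237/496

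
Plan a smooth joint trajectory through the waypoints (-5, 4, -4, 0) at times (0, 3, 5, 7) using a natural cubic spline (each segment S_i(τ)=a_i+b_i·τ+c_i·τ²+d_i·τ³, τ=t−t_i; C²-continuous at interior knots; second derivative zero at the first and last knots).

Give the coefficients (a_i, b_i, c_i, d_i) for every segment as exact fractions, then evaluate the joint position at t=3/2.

Δ: Δ0=3, Δ1=-4, Δ2=2
row 1: diag=10, rhs=-42; c'=1/5, d'=-21/5
row 2: denom=8−2·1/5=38/5; d'=(36−2·-21/5)/(38/5)=111/19
back: M2=111/19
back: M1=-21/5−1/5·111/19=-102/19
M: M0=0, M1=-102/19, M2=111/19, M3=0
seg 0: a=-5, c=M0/2=0, d=(M1−M0)/(6·3)=-17/57, b=Δ0−h0·(2M0+M1)/6=108/19
seg 1: a=4, c=M1/2=-51/19, d=(M2−M1)/(6·2)=71/76, b=Δ1−h1·(2M1+M2)/6=-45/19
seg 2: a=-4, c=M2/2=111/38, d=(M3−M2)/(6·2)=-37/76, b=Δ2−h2·(2M2+M3)/6=-36/19
t_q=3/2 → seg 0, τ=3/2; S=-5+108/19·τ+0·τ²+-17/57·τ³=383/152

  seg 0: a=-5 b=108/19 c=0 d=-17/57
  seg 1: a=4 b=-45/19 c=-51/19 d=71/76
  seg 2: a=-4 b=-36/19 c=111/38 d=-37/76
S(3/2) = 383/152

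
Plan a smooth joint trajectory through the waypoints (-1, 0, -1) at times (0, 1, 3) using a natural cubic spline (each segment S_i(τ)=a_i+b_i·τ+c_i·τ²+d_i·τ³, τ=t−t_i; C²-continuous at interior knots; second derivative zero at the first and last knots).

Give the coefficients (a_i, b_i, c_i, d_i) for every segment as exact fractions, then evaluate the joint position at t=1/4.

Δ: Δ0=1, Δ1=-1/2
row 1: diag=6, rhs=-9; c'=1/3, d'=-3/2
back: M1=-3/2
M: M0=0, M1=-3/2, M2=0
seg 0: a=-1, c=M0/2=0, d=(M1−M0)/(6·1)=-1/4, b=Δ0−h0·(2M0+M1)/6=5/4
seg 1: a=0, c=M1/2=-3/4, d=(M2−M1)/(6·2)=1/8, b=Δ1−h1·(2M1+M2)/6=1/2
t_q=1/4 → seg 0, τ=1/4; S=-1+5/4·τ+0·τ²+-1/4·τ³=-177/256

  seg 0: a=-1 b=5/4 c=0 d=-1/4
  seg 1: a=0 b=1/2 c=-3/4 d=1/8
S(1/4) = -177/256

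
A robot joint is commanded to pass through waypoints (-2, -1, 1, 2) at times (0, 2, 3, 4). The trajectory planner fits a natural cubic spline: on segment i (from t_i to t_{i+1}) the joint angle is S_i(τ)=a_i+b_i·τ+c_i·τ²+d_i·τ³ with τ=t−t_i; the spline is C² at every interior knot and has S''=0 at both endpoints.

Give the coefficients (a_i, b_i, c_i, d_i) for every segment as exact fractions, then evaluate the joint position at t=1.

Δ: Δ0=1/2, Δ1=2, Δ2=1
row 1: diag=6, rhs=9; c'=1/6, d'=3/2
row 2: denom=4−1·1/6=23/6; d'=(-6−1·3/2)/(23/6)=-45/23
back: M2=-45/23
back: M1=3/2−1/6·-45/23=42/23
M: M0=0, M1=42/23, M2=-45/23, M3=0
seg 0: a=-2, c=M0/2=0, d=(M1−M0)/(6·2)=7/46, b=Δ0−h0·(2M0+M1)/6=-5/46
seg 1: a=-1, c=M1/2=21/23, d=(M2−M1)/(6·1)=-29/46, b=Δ1−h1·(2M1+M2)/6=79/46
seg 2: a=1, c=M2/2=-45/46, d=(M3−M2)/(6·1)=15/46, b=Δ2−h2·(2M2+M3)/6=38/23
t_q=1 → seg 0, τ=1; S=-2+-5/46·τ+0·τ²+7/46·τ³=-45/23

  seg 0: a=-2 b=-5/46 c=0 d=7/46
  seg 1: a=-1 b=79/46 c=21/23 d=-29/46
  seg 2: a=1 b=38/23 c=-45/46 d=15/46
S(1) = -45/23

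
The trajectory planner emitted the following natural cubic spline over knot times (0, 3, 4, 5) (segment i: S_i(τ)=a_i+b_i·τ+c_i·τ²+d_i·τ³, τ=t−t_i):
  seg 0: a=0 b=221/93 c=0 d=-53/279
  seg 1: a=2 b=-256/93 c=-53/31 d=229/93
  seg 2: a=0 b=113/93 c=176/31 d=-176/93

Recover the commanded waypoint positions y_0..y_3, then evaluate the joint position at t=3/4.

y_0=0 y_1=2 y_2=0 y_3=5
S(3/4) = 3377/1984

y_0 = S_0(0) = a_0 = 0
y_1 = S_1(0) = a_1 = 2
y_2 = S_2(0) = a_2 = 0
y_3 = S_2(1) = 5
t_q=3/4 is in segment 0 (τ=3/4); S_0(τ)=3377/1984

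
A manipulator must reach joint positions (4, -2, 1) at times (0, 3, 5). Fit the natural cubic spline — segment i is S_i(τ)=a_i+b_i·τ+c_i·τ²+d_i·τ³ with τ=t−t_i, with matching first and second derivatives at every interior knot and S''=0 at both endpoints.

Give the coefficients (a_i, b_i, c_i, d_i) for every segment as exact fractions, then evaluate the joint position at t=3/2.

Δ: Δ0=-2, Δ1=3/2
row 1: diag=10, rhs=21; c'=1/5, d'=21/10
back: M1=21/10
M: M0=0, M1=21/10, M2=0
seg 0: a=4, c=M0/2=0, d=(M1−M0)/(6·3)=7/60, b=Δ0−h0·(2M0+M1)/6=-61/20
seg 1: a=-2, c=M1/2=21/20, d=(M2−M1)/(6·2)=-7/40, b=Δ1−h1·(2M1+M2)/6=1/10
t_q=3/2 → seg 0, τ=3/2; S=4+-61/20·τ+0·τ²+7/60·τ³=-29/160

  seg 0: a=4 b=-61/20 c=0 d=7/60
  seg 1: a=-2 b=1/10 c=21/20 d=-7/40
S(3/2) = -29/160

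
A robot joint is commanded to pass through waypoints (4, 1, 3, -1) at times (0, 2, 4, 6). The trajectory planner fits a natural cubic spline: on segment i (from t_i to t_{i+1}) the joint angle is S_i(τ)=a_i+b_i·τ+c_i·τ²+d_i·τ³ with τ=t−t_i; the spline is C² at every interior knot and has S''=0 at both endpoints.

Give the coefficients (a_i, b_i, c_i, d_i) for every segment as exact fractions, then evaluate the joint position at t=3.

  seg 0: a=4 b=-71/30 c=0 d=13/60
  seg 1: a=1 b=7/30 c=13/10 d=-11/24
  seg 2: a=3 b=-1/15 c=-29/20 d=29/120
S(3) = 83/40

Δ: Δ0=-3/2, Δ1=1, Δ2=-2
row 1: diag=8, rhs=15; c'=1/4, d'=15/8
row 2: denom=8−2·1/4=15/2; d'=(-18−2·15/8)/(15/2)=-29/10
back: M2=-29/10
back: M1=15/8−1/4·-29/10=13/5
M: M0=0, M1=13/5, M2=-29/10, M3=0
seg 0: a=4, c=M0/2=0, d=(M1−M0)/(6·2)=13/60, b=Δ0−h0·(2M0+M1)/6=-71/30
seg 1: a=1, c=M1/2=13/10, d=(M2−M1)/(6·2)=-11/24, b=Δ1−h1·(2M1+M2)/6=7/30
seg 2: a=3, c=M2/2=-29/20, d=(M3−M2)/(6·2)=29/120, b=Δ2−h2·(2M2+M3)/6=-1/15
t_q=3 → seg 1, τ=1; S=1+7/30·τ+13/10·τ²+-11/24·τ³=83/40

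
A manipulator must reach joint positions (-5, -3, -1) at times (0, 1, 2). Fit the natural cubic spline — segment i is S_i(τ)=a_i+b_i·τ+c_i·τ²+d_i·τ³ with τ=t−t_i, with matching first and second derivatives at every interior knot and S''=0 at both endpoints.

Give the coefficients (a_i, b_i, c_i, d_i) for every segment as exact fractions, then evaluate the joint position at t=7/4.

  seg 0: a=-5 b=2 c=0 d=0
  seg 1: a=-3 b=2 c=0 d=0
S(7/4) = -3/2

Δ: Δ0=2, Δ1=2
row 1: diag=4, rhs=0; c'=1/4, d'=0
back: M1=0
M: M0=0, M1=0, M2=0
seg 0: a=-5, c=M0/2=0, d=(M1−M0)/(6·1)=0, b=Δ0−h0·(2M0+M1)/6=2
seg 1: a=-3, c=M1/2=0, d=(M2−M1)/(6·1)=0, b=Δ1−h1·(2M1+M2)/6=2
t_q=7/4 → seg 1, τ=3/4; S=-3+2·τ+0·τ²+0·τ³=-3/2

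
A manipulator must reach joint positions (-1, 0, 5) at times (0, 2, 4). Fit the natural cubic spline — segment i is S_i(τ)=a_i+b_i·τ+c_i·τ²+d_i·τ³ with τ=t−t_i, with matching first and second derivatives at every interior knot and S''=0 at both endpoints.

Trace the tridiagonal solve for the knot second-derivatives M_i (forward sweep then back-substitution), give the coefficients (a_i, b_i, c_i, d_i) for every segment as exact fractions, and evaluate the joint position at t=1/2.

Δ: Δ0=1/2, Δ1=5/2
row 1: diag=8, rhs=12; c'=1/4, d'=3/2
back: M1=3/2
M: M0=0, M1=3/2, M2=0
seg 0: a=-1, c=M0/2=0, d=(M1−M0)/(6·2)=1/8, b=Δ0−h0·(2M0+M1)/6=0
seg 1: a=0, c=M1/2=3/4, d=(M2−M1)/(6·2)=-1/8, b=Δ1−h1·(2M1+M2)/6=3/2
t_q=1/2 → seg 0, τ=1/2; S=-1+0·τ+0·τ²+1/8·τ³=-63/64

  seg 0: a=-1 b=0 c=0 d=1/8
  seg 1: a=0 b=3/2 c=3/4 d=-1/8
S(1/2) = -63/64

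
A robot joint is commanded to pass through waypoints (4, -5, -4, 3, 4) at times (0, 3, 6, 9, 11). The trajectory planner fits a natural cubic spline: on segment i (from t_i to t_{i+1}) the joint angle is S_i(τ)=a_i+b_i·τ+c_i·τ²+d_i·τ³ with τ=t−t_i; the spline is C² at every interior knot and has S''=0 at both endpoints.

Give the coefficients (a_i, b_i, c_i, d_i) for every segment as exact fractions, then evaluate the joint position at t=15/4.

Δ: Δ0=-3, Δ1=1/3, Δ2=7/3, Δ3=1/2
row 1: diag=12, rhs=20; c'=1/4, d'=5/3
row 2: denom=12−3·1/4=45/4; d'=(12−3·5/3)/(45/4)=28/45
row 3: denom=10−3·4/15=46/5; d'=(-11−3·28/45)/(46/5)=-193/138
back: M3=-193/138
back: M2=28/45−4/15·-193/138=206/207
back: M1=5/3−1/4·206/207=587/414
M: M0=0, M1=587/414, M2=206/207, M3=-193/138, M4=0
seg 0: a=4, c=M0/2=0, d=(M1−M0)/(6·3)=587/7452, b=Δ0−h0·(2M0+M1)/6=-3071/828
seg 1: a=-5, c=M1/2=587/828, d=(M2−M1)/(6·3)=-175/7452, b=Δ1−h1·(2M1+M2)/6=-655/414
seg 2: a=-4, c=M2/2=103/207, d=(M3−M2)/(6·3)=-991/7452, b=Δ2−h2·(2M2+M3)/6=1687/828
seg 3: a=3, c=M3/2=-193/276, d=(M4−M3)/(6·2)=193/1656, b=Δ3−h3·(2M3+M4)/6=593/414
t_q=15/4 → seg 1, τ=3/4; S=-5+-655/414·τ+587/828·τ²+-175/7452·τ³=-34137/5888

  seg 0: a=4 b=-3071/828 c=0 d=587/7452
  seg 1: a=-5 b=-655/414 c=587/828 d=-175/7452
  seg 2: a=-4 b=1687/828 c=103/207 d=-991/7452
  seg 3: a=3 b=593/414 c=-193/276 d=193/1656
S(15/4) = -34137/5888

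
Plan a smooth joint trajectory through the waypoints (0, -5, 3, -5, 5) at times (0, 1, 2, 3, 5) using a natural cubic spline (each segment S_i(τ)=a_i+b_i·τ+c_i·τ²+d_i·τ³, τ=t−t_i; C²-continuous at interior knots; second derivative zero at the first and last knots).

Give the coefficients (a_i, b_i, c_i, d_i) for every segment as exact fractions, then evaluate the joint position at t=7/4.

  seg 0: a=0 b=-419/43 c=0 d=204/43
  seg 1: a=-5 b=193/43 c=612/43 d=-461/43
  seg 2: a=3 b=34/43 c=-771/43 d=393/43
  seg 3: a=-5 b=-329/43 c=408/43 d=-68/43
S(7/4) = 5089/2752

Δ: Δ0=-5, Δ1=8, Δ2=-8, Δ3=5
row 1: diag=4, rhs=78; c'=1/4, d'=39/2
row 2: denom=4−1·1/4=15/4; d'=(-96−1·39/2)/(15/4)=-154/5
row 3: denom=6−1·4/15=86/15; d'=(78−1·-154/5)/(86/15)=816/43
back: M3=816/43
back: M2=-154/5−4/15·816/43=-1542/43
back: M1=39/2−1/4·-1542/43=1224/43
M: M0=0, M1=1224/43, M2=-1542/43, M3=816/43, M4=0
seg 0: a=0, c=M0/2=0, d=(M1−M0)/(6·1)=204/43, b=Δ0−h0·(2M0+M1)/6=-419/43
seg 1: a=-5, c=M1/2=612/43, d=(M2−M1)/(6·1)=-461/43, b=Δ1−h1·(2M1+M2)/6=193/43
seg 2: a=3, c=M2/2=-771/43, d=(M3−M2)/(6·1)=393/43, b=Δ2−h2·(2M2+M3)/6=34/43
seg 3: a=-5, c=M3/2=408/43, d=(M4−M3)/(6·2)=-68/43, b=Δ3−h3·(2M3+M4)/6=-329/43
t_q=7/4 → seg 1, τ=3/4; S=-5+193/43·τ+612/43·τ²+-461/43·τ³=5089/2752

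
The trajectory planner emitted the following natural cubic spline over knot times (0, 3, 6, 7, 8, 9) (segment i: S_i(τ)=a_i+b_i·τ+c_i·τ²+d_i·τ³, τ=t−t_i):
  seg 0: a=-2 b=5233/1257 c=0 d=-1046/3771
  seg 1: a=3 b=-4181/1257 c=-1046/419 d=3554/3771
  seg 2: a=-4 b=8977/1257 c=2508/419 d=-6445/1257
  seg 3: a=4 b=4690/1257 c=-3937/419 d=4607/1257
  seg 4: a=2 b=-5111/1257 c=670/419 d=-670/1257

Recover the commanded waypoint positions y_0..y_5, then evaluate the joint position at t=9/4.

y_0 = S_0(0) = a_0 = -2
y_1 = S_1(0) = a_1 = 3
y_2 = S_2(0) = a_2 = -4
y_3 = S_3(0) = a_3 = 4
y_4 = S_4(0) = a_4 = 2
y_5 = S_4(1) = -1
t_q=9/4 is in segment 0 (τ=9/4); S_0(τ)=56413/13408

y_0=-2 y_1=3 y_2=-4 y_3=4 y_4=2 y_5=-1
S(9/4) = 56413/13408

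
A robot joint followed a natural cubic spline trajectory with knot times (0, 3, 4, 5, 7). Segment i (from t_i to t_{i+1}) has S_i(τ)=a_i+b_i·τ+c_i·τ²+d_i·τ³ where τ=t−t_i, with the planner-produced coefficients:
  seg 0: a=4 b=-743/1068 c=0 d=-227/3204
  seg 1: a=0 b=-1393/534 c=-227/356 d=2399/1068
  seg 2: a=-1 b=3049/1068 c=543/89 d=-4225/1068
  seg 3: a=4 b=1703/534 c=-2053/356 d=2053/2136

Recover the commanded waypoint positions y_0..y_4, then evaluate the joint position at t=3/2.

y_0 = S_0(0) = a_0 = 4
y_1 = S_1(0) = a_1 = 0
y_2 = S_2(0) = a_2 = -1
y_3 = S_3(0) = a_3 = 4
y_4 = S_3(2) = -5
t_q=3/2 is in segment 0 (τ=3/2); S_0(τ)=7739/2848

y_0=4 y_1=0 y_2=-1 y_3=4 y_4=-5
S(3/2) = 7739/2848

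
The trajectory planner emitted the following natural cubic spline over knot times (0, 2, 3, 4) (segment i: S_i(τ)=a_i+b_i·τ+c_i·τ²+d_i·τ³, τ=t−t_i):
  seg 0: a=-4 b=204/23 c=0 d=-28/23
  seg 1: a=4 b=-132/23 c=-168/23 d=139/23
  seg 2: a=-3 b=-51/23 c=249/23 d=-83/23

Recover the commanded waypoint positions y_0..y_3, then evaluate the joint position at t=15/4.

y_0=-4 y_1=4 y_2=-3 y_3=2
S(15/4) = -141/1472

y_0 = S_0(0) = a_0 = -4
y_1 = S_1(0) = a_1 = 4
y_2 = S_2(0) = a_2 = -3
y_3 = S_2(1) = 2
t_q=15/4 is in segment 2 (τ=3/4); S_2(τ)=-141/1472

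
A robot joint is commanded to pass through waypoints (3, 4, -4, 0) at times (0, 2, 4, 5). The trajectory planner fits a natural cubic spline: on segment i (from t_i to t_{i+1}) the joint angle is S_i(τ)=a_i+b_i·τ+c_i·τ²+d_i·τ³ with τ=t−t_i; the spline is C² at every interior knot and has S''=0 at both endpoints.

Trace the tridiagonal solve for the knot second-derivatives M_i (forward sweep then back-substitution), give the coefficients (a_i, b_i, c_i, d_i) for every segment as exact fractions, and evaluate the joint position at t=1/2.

  seg 0: a=3 b=27/11 c=0 d=-43/88
  seg 1: a=4 b=-75/22 c=-129/44 d=29/22
  seg 2: a=-4 b=15/22 c=219/44 d=-73/44
S(1/2) = 2933/704

Δ: Δ0=1/2, Δ1=-4, Δ2=4
row 1: diag=8, rhs=-27; c'=1/4, d'=-27/8
row 2: denom=6−2·1/4=11/2; d'=(48−2·-27/8)/(11/2)=219/22
back: M2=219/22
back: M1=-27/8−1/4·219/22=-129/22
M: M0=0, M1=-129/22, M2=219/22, M3=0
seg 0: a=3, c=M0/2=0, d=(M1−M0)/(6·2)=-43/88, b=Δ0−h0·(2M0+M1)/6=27/11
seg 1: a=4, c=M1/2=-129/44, d=(M2−M1)/(6·2)=29/22, b=Δ1−h1·(2M1+M2)/6=-75/22
seg 2: a=-4, c=M2/2=219/44, d=(M3−M2)/(6·1)=-73/44, b=Δ2−h2·(2M2+M3)/6=15/22
t_q=1/2 → seg 0, τ=1/2; S=3+27/11·τ+0·τ²+-43/88·τ³=2933/704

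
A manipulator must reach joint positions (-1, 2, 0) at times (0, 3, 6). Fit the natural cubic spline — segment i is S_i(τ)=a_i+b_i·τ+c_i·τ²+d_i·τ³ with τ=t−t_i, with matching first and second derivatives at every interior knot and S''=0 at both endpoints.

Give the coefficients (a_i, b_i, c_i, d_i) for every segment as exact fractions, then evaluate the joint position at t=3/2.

  seg 0: a=-1 b=17/12 c=0 d=-5/108
  seg 1: a=2 b=1/6 c=-5/12 d=5/108
S(3/2) = 31/32

Δ: Δ0=1, Δ1=-2/3
row 1: diag=12, rhs=-10; c'=1/4, d'=-5/6
back: M1=-5/6
M: M0=0, M1=-5/6, M2=0
seg 0: a=-1, c=M0/2=0, d=(M1−M0)/(6·3)=-5/108, b=Δ0−h0·(2M0+M1)/6=17/12
seg 1: a=2, c=M1/2=-5/12, d=(M2−M1)/(6·3)=5/108, b=Δ1−h1·(2M1+M2)/6=1/6
t_q=3/2 → seg 0, τ=3/2; S=-1+17/12·τ+0·τ²+-5/108·τ³=31/32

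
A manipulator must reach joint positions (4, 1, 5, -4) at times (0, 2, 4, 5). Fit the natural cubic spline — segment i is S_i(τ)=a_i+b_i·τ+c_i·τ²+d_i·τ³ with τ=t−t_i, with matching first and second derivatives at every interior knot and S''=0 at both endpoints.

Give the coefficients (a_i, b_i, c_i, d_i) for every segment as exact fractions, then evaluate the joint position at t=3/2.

  seg 0: a=4 b=-38/11 c=0 d=43/88
  seg 1: a=1 b=53/22 c=129/44 d=-69/44
  seg 2: a=5 b=-103/22 c=-285/44 d=95/44
S(3/2) = 329/704

Δ: Δ0=-3/2, Δ1=2, Δ2=-9
row 1: diag=8, rhs=21; c'=1/4, d'=21/8
row 2: denom=6−2·1/4=11/2; d'=(-66−2·21/8)/(11/2)=-285/22
back: M2=-285/22
back: M1=21/8−1/4·-285/22=129/22
M: M0=0, M1=129/22, M2=-285/22, M3=0
seg 0: a=4, c=M0/2=0, d=(M1−M0)/(6·2)=43/88, b=Δ0−h0·(2M0+M1)/6=-38/11
seg 1: a=1, c=M1/2=129/44, d=(M2−M1)/(6·2)=-69/44, b=Δ1−h1·(2M1+M2)/6=53/22
seg 2: a=5, c=M2/2=-285/44, d=(M3−M2)/(6·1)=95/44, b=Δ2−h2·(2M2+M3)/6=-103/22
t_q=3/2 → seg 0, τ=3/2; S=4+-38/11·τ+0·τ²+43/88·τ³=329/704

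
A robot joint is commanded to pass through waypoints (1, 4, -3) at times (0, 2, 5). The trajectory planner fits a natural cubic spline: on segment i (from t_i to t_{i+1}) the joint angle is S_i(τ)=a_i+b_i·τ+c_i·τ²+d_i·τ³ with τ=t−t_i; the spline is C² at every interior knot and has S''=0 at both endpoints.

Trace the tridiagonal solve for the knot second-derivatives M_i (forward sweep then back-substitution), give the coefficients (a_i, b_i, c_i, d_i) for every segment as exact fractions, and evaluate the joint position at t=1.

Δ: Δ0=3/2, Δ1=-7/3
row 1: diag=10, rhs=-23; c'=3/10, d'=-23/10
back: M1=-23/10
M: M0=0, M1=-23/10, M2=0
seg 0: a=1, c=M0/2=0, d=(M1−M0)/(6·2)=-23/120, b=Δ0−h0·(2M0+M1)/6=34/15
seg 1: a=4, c=M1/2=-23/20, d=(M2−M1)/(6·3)=23/180, b=Δ1−h1·(2M1+M2)/6=-1/30
t_q=1 → seg 0, τ=1; S=1+34/15·τ+0·τ²+-23/120·τ³=123/40

  seg 0: a=1 b=34/15 c=0 d=-23/120
  seg 1: a=4 b=-1/30 c=-23/20 d=23/180
S(1) = 123/40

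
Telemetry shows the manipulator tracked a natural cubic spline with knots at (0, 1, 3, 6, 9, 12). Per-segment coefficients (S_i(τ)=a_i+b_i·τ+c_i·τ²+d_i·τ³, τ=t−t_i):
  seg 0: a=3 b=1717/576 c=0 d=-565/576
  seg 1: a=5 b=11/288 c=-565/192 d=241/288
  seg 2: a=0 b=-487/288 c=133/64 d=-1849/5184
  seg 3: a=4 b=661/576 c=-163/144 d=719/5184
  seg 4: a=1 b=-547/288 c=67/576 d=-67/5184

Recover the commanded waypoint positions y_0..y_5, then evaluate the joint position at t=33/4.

y_0 = S_0(0) = a_0 = 3
y_1 = S_1(0) = a_1 = 5
y_2 = S_2(0) = a_2 = 0
y_3 = S_3(0) = a_3 = 4
y_4 = S_4(0) = a_4 = 1
y_5 = S_4(3) = -4
t_q=33/4 is in segment 3 (τ=9/4); S_3(τ)=9959/4096

y_0=3 y_1=5 y_2=0 y_3=4 y_4=1 y_5=-4
S(33/4) = 9959/4096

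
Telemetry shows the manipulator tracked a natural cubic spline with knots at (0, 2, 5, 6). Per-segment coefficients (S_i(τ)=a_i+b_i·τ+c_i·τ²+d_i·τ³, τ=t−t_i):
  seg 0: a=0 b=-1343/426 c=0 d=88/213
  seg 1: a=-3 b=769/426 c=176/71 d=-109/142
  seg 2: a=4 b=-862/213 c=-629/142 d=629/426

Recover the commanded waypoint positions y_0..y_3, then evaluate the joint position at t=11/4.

y_0 = S_0(0) = a_0 = 0
y_1 = S_1(0) = a_1 = -3
y_2 = S_2(0) = a_2 = 4
y_3 = S_2(1) = -3
t_q=11/4 is in segment 1 (τ=3/4); S_1(τ)=-5231/9088

y_0=0 y_1=-3 y_2=4 y_3=-3
S(11/4) = -5231/9088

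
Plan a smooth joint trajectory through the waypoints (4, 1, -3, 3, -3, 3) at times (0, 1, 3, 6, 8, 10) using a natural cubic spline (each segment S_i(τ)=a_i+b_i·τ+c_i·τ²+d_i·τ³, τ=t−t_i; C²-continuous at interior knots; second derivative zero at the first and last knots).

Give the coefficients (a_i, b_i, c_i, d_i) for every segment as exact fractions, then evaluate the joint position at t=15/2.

Δ: Δ0=-3, Δ1=-2, Δ2=2, Δ3=-3, Δ4=3
row 1: diag=6, rhs=6; c'=1/3, d'=1
row 2: denom=10−2·1/3=28/3; d'=(24−2·1)/(28/3)=33/14
row 3: denom=10−3·9/28=253/28; d'=(-30−3·33/14)/(253/28)=-1038/253
row 4: denom=8−2·56/253=1912/253; d'=(36−2·-1038/253)/(1912/253)=1398/239
back: M4=1398/239
back: M3=-1038/253−56/253·1398/239=-1290/239
back: M2=33/14−9/28·-1290/239=978/239
back: M1=1−1/3·978/239=-87/239
M: M0=0, M1=-87/239, M2=978/239, M3=-1290/239, M4=1398/239, M5=0
seg 0: a=4, c=M0/2=0, d=(M1−M0)/(6·1)=-29/478, b=Δ0−h0·(2M0+M1)/6=-1405/478
seg 1: a=1, c=M1/2=-87/478, d=(M2−M1)/(6·2)=355/956, b=Δ1−h1·(2M1+M2)/6=-746/239
seg 2: a=-3, c=M2/2=489/239, d=(M3−M2)/(6·3)=-126/239, b=Δ2−h2·(2M2+M3)/6=145/239
seg 3: a=3, c=M3/2=-645/239, d=(M4−M3)/(6·2)=224/239, b=Δ3−h3·(2M3+M4)/6=-323/239
seg 4: a=-3, c=M4/2=699/239, d=(M5−M4)/(6·2)=-233/478, b=Δ4−h4·(2M4+M5)/6=-215/239
t_q=15/2 → seg 3, τ=3/2; S=3+-323/239·τ+-645/239·τ²+224/239·τ³=-1851/956

  seg 0: a=4 b=-1405/478 c=0 d=-29/478
  seg 1: a=1 b=-746/239 c=-87/478 d=355/956
  seg 2: a=-3 b=145/239 c=489/239 d=-126/239
  seg 3: a=3 b=-323/239 c=-645/239 d=224/239
  seg 4: a=-3 b=-215/239 c=699/239 d=-233/478
S(15/2) = -1851/956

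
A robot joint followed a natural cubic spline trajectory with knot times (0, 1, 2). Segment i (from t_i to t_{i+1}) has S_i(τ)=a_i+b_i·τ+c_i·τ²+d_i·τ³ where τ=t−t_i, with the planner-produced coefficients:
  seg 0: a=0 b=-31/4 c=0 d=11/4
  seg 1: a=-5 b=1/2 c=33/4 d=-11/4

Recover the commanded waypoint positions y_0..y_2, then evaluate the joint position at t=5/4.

y_0=0 y_1=-5 y_2=1
S(5/4) = -1127/256

y_0 = S_0(0) = a_0 = 0
y_1 = S_1(0) = a_1 = -5
y_2 = S_1(1) = 1
t_q=5/4 is in segment 1 (τ=1/4); S_1(τ)=-1127/256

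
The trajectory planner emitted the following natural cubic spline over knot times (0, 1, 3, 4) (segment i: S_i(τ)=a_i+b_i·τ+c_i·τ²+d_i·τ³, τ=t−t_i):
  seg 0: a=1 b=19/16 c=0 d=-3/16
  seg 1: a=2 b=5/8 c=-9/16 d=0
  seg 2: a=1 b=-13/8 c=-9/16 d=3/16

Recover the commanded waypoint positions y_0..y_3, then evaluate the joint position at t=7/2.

y_0=1 y_1=2 y_2=1 y_3=-1
S(7/2) = 9/128

y_0 = S_0(0) = a_0 = 1
y_1 = S_1(0) = a_1 = 2
y_2 = S_2(0) = a_2 = 1
y_3 = S_2(1) = -1
t_q=7/2 is in segment 2 (τ=1/2); S_2(τ)=9/128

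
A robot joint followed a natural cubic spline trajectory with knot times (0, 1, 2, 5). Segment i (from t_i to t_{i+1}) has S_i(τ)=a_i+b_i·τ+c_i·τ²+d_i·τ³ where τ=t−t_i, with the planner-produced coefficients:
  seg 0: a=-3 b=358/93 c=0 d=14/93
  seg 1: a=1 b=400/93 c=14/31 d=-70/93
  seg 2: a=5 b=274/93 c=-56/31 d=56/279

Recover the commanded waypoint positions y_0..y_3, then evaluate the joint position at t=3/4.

y_0=-3 y_1=1 y_2=5 y_3=3
S(3/4) = -49/992

y_0 = S_0(0) = a_0 = -3
y_1 = S_1(0) = a_1 = 1
y_2 = S_2(0) = a_2 = 5
y_3 = S_2(3) = 3
t_q=3/4 is in segment 0 (τ=3/4); S_0(τ)=-49/992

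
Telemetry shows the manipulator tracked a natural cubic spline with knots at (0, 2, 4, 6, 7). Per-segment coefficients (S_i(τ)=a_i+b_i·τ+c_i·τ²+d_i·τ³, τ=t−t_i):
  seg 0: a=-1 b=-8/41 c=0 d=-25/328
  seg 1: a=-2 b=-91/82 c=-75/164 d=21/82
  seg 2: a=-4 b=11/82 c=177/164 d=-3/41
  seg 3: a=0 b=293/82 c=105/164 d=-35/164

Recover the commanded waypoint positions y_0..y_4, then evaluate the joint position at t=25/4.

y_0=-1 y_1=-2 y_2=-4 y_3=0 y_4=4
S(25/4) = 9761/10496

y_0 = S_0(0) = a_0 = -1
y_1 = S_1(0) = a_1 = -2
y_2 = S_2(0) = a_2 = -4
y_3 = S_3(0) = a_3 = 0
y_4 = S_3(1) = 4
t_q=25/4 is in segment 3 (τ=1/4); S_3(τ)=9761/10496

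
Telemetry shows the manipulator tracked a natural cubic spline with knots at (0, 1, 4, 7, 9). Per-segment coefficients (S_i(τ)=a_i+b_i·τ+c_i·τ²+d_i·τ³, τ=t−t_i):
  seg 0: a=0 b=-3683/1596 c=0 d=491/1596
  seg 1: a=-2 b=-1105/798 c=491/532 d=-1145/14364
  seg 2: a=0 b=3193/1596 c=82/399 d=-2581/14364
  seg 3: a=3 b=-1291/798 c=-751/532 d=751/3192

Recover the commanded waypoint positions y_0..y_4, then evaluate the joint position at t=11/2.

y_0=0 y_1=-2 y_2=0 y_3=3 y_4=-4
S(11/2) = 1737/608

y_0 = S_0(0) = a_0 = 0
y_1 = S_1(0) = a_1 = -2
y_2 = S_2(0) = a_2 = 0
y_3 = S_3(0) = a_3 = 3
y_4 = S_3(2) = -4
t_q=11/2 is in segment 2 (τ=3/2); S_2(τ)=1737/608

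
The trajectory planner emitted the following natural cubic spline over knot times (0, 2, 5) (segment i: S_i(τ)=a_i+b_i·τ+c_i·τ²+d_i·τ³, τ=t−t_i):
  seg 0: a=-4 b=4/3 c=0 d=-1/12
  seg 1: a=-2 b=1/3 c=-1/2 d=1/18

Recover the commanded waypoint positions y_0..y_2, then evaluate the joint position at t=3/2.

y_0 = S_0(0) = a_0 = -4
y_1 = S_1(0) = a_1 = -2
y_2 = S_1(3) = -4
t_q=3/2 is in segment 0 (τ=3/2); S_0(τ)=-73/32

y_0=-4 y_1=-2 y_2=-4
S(3/2) = -73/32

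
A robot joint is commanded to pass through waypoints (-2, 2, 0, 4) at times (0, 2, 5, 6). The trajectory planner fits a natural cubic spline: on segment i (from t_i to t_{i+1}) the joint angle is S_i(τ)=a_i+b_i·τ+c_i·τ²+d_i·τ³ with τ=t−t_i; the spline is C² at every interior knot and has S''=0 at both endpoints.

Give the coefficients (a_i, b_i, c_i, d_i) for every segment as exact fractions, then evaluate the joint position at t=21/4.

  seg 0: a=-2 b=638/213 c=0 d=-53/213
  seg 1: a=2 b=2/213 c=-106/71 d=30/71
  seg 2: a=0 b=524/213 c=164/71 d=-164/213
S(21/4) = 849/1136

Δ: Δ0=2, Δ1=-2/3, Δ2=4
row 1: diag=10, rhs=-16; c'=3/10, d'=-8/5
row 2: denom=8−3·3/10=71/10; d'=(28−3·-8/5)/(71/10)=328/71
back: M2=328/71
back: M1=-8/5−3/10·328/71=-212/71
M: M0=0, M1=-212/71, M2=328/71, M3=0
seg 0: a=-2, c=M0/2=0, d=(M1−M0)/(6·2)=-53/213, b=Δ0−h0·(2M0+M1)/6=638/213
seg 1: a=2, c=M1/2=-106/71, d=(M2−M1)/(6·3)=30/71, b=Δ1−h1·(2M1+M2)/6=2/213
seg 2: a=0, c=M2/2=164/71, d=(M3−M2)/(6·1)=-164/213, b=Δ2−h2·(2M2+M3)/6=524/213
t_q=21/4 → seg 2, τ=1/4; S=0+524/213·τ+164/71·τ²+-164/213·τ³=849/1136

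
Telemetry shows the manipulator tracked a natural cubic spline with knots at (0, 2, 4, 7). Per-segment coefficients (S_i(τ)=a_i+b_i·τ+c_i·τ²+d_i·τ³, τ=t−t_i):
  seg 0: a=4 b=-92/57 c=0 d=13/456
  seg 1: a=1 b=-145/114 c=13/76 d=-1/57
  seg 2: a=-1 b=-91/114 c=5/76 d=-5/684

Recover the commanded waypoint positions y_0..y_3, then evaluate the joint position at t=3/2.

y_0 = S_0(0) = a_0 = 4
y_1 = S_1(0) = a_1 = 1
y_2 = S_2(0) = a_2 = -1
y_3 = S_2(3) = -3
t_q=3/2 is in segment 0 (τ=3/2); S_0(τ)=2037/1216

y_0=4 y_1=1 y_2=-1 y_3=-3
S(3/2) = 2037/1216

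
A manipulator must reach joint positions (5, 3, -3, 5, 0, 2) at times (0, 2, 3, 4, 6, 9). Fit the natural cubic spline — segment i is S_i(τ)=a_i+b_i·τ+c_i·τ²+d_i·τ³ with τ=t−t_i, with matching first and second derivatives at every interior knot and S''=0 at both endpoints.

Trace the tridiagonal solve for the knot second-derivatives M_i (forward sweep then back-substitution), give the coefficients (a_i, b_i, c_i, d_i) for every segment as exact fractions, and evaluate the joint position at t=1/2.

Δ: Δ0=-1, Δ1=-6, Δ2=8, Δ3=-5/2, Δ4=2/3
row 1: diag=6, rhs=-30; c'=1/6, d'=-5
row 2: denom=4−1·1/6=23/6; d'=(84−1·-5)/(23/6)=534/23
row 3: denom=6−1·6/23=132/23; d'=(-63−1·534/23)/(132/23)=-661/44
row 4: denom=10−2·23/66=307/33; d'=(19−2·-661/44)/(307/33)=3237/614
back: M4=3237/614
back: M3=-661/44−23/66·3237/614=-5176/307
back: M2=534/23−6/23·-5176/307=8478/307
back: M1=-5−1/6·8478/307=-2948/307
M: M0=0, M1=-2948/307, M2=8478/307, M3=-5176/307, M4=3237/614, M5=0
seg 0: a=5, c=M0/2=0, d=(M1−M0)/(6·2)=-737/921, b=Δ0−h0·(2M0+M1)/6=2027/921
seg 1: a=3, c=M1/2=-1474/307, d=(M2−M1)/(6·1)=5713/921, b=Δ1−h1·(2M1+M2)/6=-6817/921
seg 2: a=-3, c=M2/2=4239/307, d=(M3−M2)/(6·1)=-6827/921, b=Δ2−h2·(2M2+M3)/6=1478/921
seg 3: a=5, c=M3/2=-2588/307, d=(M4−M3)/(6·2)=13589/7368, b=Δ3−h3·(2M3+M4)/6=6431/921
seg 4: a=0, c=M4/2=3237/1228, d=(M5−M4)/(6·3)=-1079/3684, b=Δ4−h4·(2M4+M5)/6=-8483/1842
t_q=1/2 → seg 0, τ=1/2; S=5+2027/921·τ+0·τ²+-737/921·τ³=14737/2456

  seg 0: a=5 b=2027/921 c=0 d=-737/921
  seg 1: a=3 b=-6817/921 c=-1474/307 d=5713/921
  seg 2: a=-3 b=1478/921 c=4239/307 d=-6827/921
  seg 3: a=5 b=6431/921 c=-2588/307 d=13589/7368
  seg 4: a=0 b=-8483/1842 c=3237/1228 d=-1079/3684
S(1/2) = 14737/2456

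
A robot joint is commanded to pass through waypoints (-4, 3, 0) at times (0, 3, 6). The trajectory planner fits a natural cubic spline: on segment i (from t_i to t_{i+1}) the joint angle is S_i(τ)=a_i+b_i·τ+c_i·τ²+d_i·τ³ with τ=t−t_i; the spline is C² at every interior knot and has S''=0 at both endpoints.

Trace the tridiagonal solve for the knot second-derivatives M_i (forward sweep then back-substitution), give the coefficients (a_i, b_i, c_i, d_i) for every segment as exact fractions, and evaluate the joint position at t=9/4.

  seg 0: a=-4 b=19/6 c=0 d=-5/54
  seg 1: a=3 b=2/3 c=-5/6 d=5/54
S(9/4) = 265/128

Δ: Δ0=7/3, Δ1=-1
row 1: diag=12, rhs=-20; c'=1/4, d'=-5/3
back: M1=-5/3
M: M0=0, M1=-5/3, M2=0
seg 0: a=-4, c=M0/2=0, d=(M1−M0)/(6·3)=-5/54, b=Δ0−h0·(2M0+M1)/6=19/6
seg 1: a=3, c=M1/2=-5/6, d=(M2−M1)/(6·3)=5/54, b=Δ1−h1·(2M1+M2)/6=2/3
t_q=9/4 → seg 0, τ=9/4; S=-4+19/6·τ+0·τ²+-5/54·τ³=265/128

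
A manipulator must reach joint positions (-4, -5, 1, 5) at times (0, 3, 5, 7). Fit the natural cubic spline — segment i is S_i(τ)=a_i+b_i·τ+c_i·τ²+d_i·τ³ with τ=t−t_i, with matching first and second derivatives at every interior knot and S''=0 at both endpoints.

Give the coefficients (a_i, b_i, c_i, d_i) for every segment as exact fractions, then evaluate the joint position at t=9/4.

  seg 0: a=-4 b=-167/114 c=0 d=43/342
  seg 1: a=-5 b=110/57 c=43/38 d=-17/57
  seg 2: a=1 b=164/57 c=-25/38 d=25/228
S(9/4) = -14261/2432

Δ: Δ0=-1/3, Δ1=3, Δ2=2
row 1: diag=10, rhs=20; c'=1/5, d'=2
row 2: denom=8−2·1/5=38/5; d'=(-6−2·2)/(38/5)=-25/19
back: M2=-25/19
back: M1=2−1/5·-25/19=43/19
M: M0=0, M1=43/19, M2=-25/19, M3=0
seg 0: a=-4, c=M0/2=0, d=(M1−M0)/(6·3)=43/342, b=Δ0−h0·(2M0+M1)/6=-167/114
seg 1: a=-5, c=M1/2=43/38, d=(M2−M1)/(6·2)=-17/57, b=Δ1−h1·(2M1+M2)/6=110/57
seg 2: a=1, c=M2/2=-25/38, d=(M3−M2)/(6·2)=25/228, b=Δ2−h2·(2M2+M3)/6=164/57
t_q=9/4 → seg 0, τ=9/4; S=-4+-167/114·τ+0·τ²+43/342·τ³=-14261/2432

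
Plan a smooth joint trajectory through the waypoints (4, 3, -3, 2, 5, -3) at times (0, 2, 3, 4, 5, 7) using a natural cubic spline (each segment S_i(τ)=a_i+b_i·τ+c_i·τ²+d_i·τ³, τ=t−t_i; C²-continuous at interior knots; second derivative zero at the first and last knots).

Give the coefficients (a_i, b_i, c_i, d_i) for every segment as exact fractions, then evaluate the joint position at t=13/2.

  seg 0: a=4 b=143/58 c=0 d=-43/58
  seg 1: a=3 b=-373/58 c=-129/29 d=283/58
  seg 2: a=-3 b=-20/29 c=591/58 d=-9/2
  seg 3: a=2 b=359/58 c=-96/29 d=7/58
  seg 4: a=5 b=-2/29 c=-171/58 d=57/116
S(13/2) = -73/928

Δ: Δ0=-1/2, Δ1=-6, Δ2=5, Δ3=3, Δ4=-4
row 1: diag=6, rhs=-33; c'=1/6, d'=-11/2
row 2: denom=4−1·1/6=23/6; d'=(66−1·-11/2)/(23/6)=429/23
row 3: denom=4−1·6/23=86/23; d'=(-12−1·429/23)/(86/23)=-705/86
row 4: denom=6−1·23/86=493/86; d'=(-42−1·-705/86)/(493/86)=-171/29
back: M4=-171/29
back: M3=-705/86−23/86·-171/29=-192/29
back: M2=429/23−6/23·-192/29=591/29
back: M1=-11/2−1/6·591/29=-258/29
M: M0=0, M1=-258/29, M2=591/29, M3=-192/29, M4=-171/29, M5=0
seg 0: a=4, c=M0/2=0, d=(M1−M0)/(6·2)=-43/58, b=Δ0−h0·(2M0+M1)/6=143/58
seg 1: a=3, c=M1/2=-129/29, d=(M2−M1)/(6·1)=283/58, b=Δ1−h1·(2M1+M2)/6=-373/58
seg 2: a=-3, c=M2/2=591/58, d=(M3−M2)/(6·1)=-9/2, b=Δ2−h2·(2M2+M3)/6=-20/29
seg 3: a=2, c=M3/2=-96/29, d=(M4−M3)/(6·1)=7/58, b=Δ3−h3·(2M3+M4)/6=359/58
seg 4: a=5, c=M4/2=-171/58, d=(M5−M4)/(6·2)=57/116, b=Δ4−h4·(2M4+M5)/6=-2/29
t_q=13/2 → seg 4, τ=3/2; S=5+-2/29·τ+-171/58·τ²+57/116·τ³=-73/928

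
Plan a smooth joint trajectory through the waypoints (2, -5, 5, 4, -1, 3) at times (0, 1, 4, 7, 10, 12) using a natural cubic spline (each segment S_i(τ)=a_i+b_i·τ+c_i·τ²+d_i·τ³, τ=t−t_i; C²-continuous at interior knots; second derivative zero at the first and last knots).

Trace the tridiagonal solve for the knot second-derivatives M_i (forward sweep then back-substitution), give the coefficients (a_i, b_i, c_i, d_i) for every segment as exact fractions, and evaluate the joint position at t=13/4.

Δ: Δ0=-7, Δ1=10/3, Δ2=-1/3, Δ3=-5/3, Δ4=2
row 1: diag=8, rhs=62; c'=3/8, d'=31/4
row 2: denom=12−3·3/8=87/8; d'=(-22−3·31/4)/(87/8)=-362/87
row 3: denom=12−3·8/29=324/29; d'=(-8−3·-362/87)/(324/29)=65/162
row 4: denom=10−3·29/108=331/36; d'=(22−3·65/162)/(331/36)=2246/993
back: M4=2246/993
back: M3=65/162−29/108·2246/993=-614/2979
back: M2=-362/87−8/29·-614/2979=-12226/2979
back: M1=31/4−3/8·-12226/2979=9224/993
M: M0=0, M1=9224/993, M2=-12226/2979, M3=-614/2979, M4=2246/993, M5=0
seg 0: a=2, c=M0/2=0, d=(M1−M0)/(6·1)=4612/2979, b=Δ0−h0·(2M0+M1)/6=-25465/2979
seg 1: a=-5, c=M1/2=4612/993, d=(M2−M1)/(6·3)=-19949/26811, b=Δ1−h1·(2M1+M2)/6=-11629/2979
seg 2: a=5, c=M2/2=-6113/2979, d=(M3−M2)/(6·3)=5806/26811, b=Δ2−h2·(2M2+M3)/6=11540/2979
seg 3: a=4, c=M3/2=-307/2979, d=(M4−M3)/(6·3)=3676/26811, b=Δ3−h3·(2M3+M4)/6=-7720/2979
seg 4: a=-1, c=M4/2=1123/993, d=(M5−M4)/(6·2)=-1123/5958, b=Δ4−h4·(2M4+M5)/6=1466/2979
t_q=13/4 → seg 1, τ=9/4; S=-5+-11629/2979·τ+4612/993·τ²+-19949/26811·τ³=26571/21184

  seg 0: a=2 b=-25465/2979 c=0 d=4612/2979
  seg 1: a=-5 b=-11629/2979 c=4612/993 d=-19949/26811
  seg 2: a=5 b=11540/2979 c=-6113/2979 d=5806/26811
  seg 3: a=4 b=-7720/2979 c=-307/2979 d=3676/26811
  seg 4: a=-1 b=1466/2979 c=1123/993 d=-1123/5958
S(13/4) = 26571/21184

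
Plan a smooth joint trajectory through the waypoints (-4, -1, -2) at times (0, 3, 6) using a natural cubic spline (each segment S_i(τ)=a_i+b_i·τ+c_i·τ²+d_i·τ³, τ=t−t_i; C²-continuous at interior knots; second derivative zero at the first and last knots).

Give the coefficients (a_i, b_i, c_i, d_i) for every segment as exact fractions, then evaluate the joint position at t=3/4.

  seg 0: a=-4 b=4/3 c=0 d=-1/27
  seg 1: a=-1 b=1/3 c=-1/3 d=1/27
S(3/4) = -193/64

Δ: Δ0=1, Δ1=-1/3
row 1: diag=12, rhs=-8; c'=1/4, d'=-2/3
back: M1=-2/3
M: M0=0, M1=-2/3, M2=0
seg 0: a=-4, c=M0/2=0, d=(M1−M0)/(6·3)=-1/27, b=Δ0−h0·(2M0+M1)/6=4/3
seg 1: a=-1, c=M1/2=-1/3, d=(M2−M1)/(6·3)=1/27, b=Δ1−h1·(2M1+M2)/6=1/3
t_q=3/4 → seg 0, τ=3/4; S=-4+4/3·τ+0·τ²+-1/27·τ³=-193/64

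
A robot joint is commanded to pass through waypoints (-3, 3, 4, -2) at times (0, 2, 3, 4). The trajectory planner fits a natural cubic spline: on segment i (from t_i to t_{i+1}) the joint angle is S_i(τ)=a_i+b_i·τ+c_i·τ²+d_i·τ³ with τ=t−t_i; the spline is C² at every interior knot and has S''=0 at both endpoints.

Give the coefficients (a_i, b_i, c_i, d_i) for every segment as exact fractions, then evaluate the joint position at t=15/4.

Δ: Δ0=3, Δ1=1, Δ2=-6
row 1: diag=6, rhs=-12; c'=1/6, d'=-2
row 2: denom=4−1·1/6=23/6; d'=(-42−1·-2)/(23/6)=-240/23
back: M2=-240/23
back: M1=-2−1/6·-240/23=-6/23
M: M0=0, M1=-6/23, M2=-240/23, M3=0
seg 0: a=-3, c=M0/2=0, d=(M1−M0)/(6·2)=-1/46, b=Δ0−h0·(2M0+M1)/6=71/23
seg 1: a=3, c=M1/2=-3/23, d=(M2−M1)/(6·1)=-39/23, b=Δ1−h1·(2M1+M2)/6=65/23
seg 2: a=4, c=M2/2=-120/23, d=(M3−M2)/(6·1)=40/23, b=Δ2−h2·(2M2+M3)/6=-58/23
t_q=15/4 → seg 2, τ=3/4; S=4+-58/23·τ+-120/23·τ²+40/23·τ³=-17/184

  seg 0: a=-3 b=71/23 c=0 d=-1/46
  seg 1: a=3 b=65/23 c=-3/23 d=-39/23
  seg 2: a=4 b=-58/23 c=-120/23 d=40/23
S(15/4) = -17/184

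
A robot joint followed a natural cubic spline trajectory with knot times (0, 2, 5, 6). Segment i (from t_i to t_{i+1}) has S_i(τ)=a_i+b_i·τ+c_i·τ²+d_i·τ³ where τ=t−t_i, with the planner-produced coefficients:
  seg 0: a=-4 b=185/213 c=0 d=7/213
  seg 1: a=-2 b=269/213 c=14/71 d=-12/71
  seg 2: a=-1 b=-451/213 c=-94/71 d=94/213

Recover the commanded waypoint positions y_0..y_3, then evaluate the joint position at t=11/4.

y_0=-4 y_1=-2 y_2=-1 y_3=-4
S(11/4) = -1151/1136

y_0 = S_0(0) = a_0 = -4
y_1 = S_1(0) = a_1 = -2
y_2 = S_2(0) = a_2 = -1
y_3 = S_2(1) = -4
t_q=11/4 is in segment 1 (τ=3/4); S_1(τ)=-1151/1136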